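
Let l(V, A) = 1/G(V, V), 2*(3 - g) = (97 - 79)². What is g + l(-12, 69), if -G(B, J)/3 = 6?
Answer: -2863/18 ≈ -159.06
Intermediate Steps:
G(B, J) = -18 (G(B, J) = -3*6 = -18)
g = -159 (g = 3 - (97 - 79)²/2 = 3 - ½*18² = 3 - ½*324 = 3 - 162 = -159)
l(V, A) = -1/18 (l(V, A) = 1/(-18) = -1/18)
g + l(-12, 69) = -159 - 1/18 = -2863/18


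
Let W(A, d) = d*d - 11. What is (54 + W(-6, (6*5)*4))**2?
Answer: 208600249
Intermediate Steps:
W(A, d) = -11 + d**2 (W(A, d) = d**2 - 11 = -11 + d**2)
(54 + W(-6, (6*5)*4))**2 = (54 + (-11 + ((6*5)*4)**2))**2 = (54 + (-11 + (30*4)**2))**2 = (54 + (-11 + 120**2))**2 = (54 + (-11 + 14400))**2 = (54 + 14389)**2 = 14443**2 = 208600249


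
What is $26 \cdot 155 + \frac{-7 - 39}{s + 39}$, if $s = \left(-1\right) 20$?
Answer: $\frac{76524}{19} \approx 4027.6$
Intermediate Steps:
$s = -20$
$26 \cdot 155 + \frac{-7 - 39}{s + 39} = 26 \cdot 155 + \frac{-7 - 39}{-20 + 39} = 4030 - \frac{46}{19} = \frac{76524}{19}$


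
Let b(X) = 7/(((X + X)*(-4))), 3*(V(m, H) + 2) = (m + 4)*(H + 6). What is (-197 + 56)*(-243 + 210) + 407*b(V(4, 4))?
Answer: 74217/16 ≈ 4638.6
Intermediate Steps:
V(m, H) = -2 + (4 + m)*(6 + H)/3 (V(m, H) = -2 + ((m + 4)*(H + 6))/3 = -2 + ((4 + m)*(6 + H))/3 = -2 + (4 + m)*(6 + H)/3)
b(X) = -7/(8*X) (b(X) = 7/(((2*X)*(-4))) = 7/((-8*X)) = 7*(-1/(8*X)) = -7/(8*X))
(-197 + 56)*(-243 + 210) + 407*b(V(4, 4)) = (-197 + 56)*(-243 + 210) + 407*(-7/(8*(6 + 2*4 + (4/3)*4 + (⅓)*4*4))) = -141*(-33) + 407*(-7/(8*(6 + 8 + 16/3 + 16/3))) = 4653 + 407*(-7/(8*74/3)) = 4653 + 407*(-7/8*3/74) = 4653 + 407*(-21/592) = 4653 - 231/16 = 74217/16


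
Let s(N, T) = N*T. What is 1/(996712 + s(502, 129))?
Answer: 1/1061470 ≈ 9.4209e-7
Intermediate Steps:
1/(996712 + s(502, 129)) = 1/(996712 + 502*129) = 1/(996712 + 64758) = 1/1061470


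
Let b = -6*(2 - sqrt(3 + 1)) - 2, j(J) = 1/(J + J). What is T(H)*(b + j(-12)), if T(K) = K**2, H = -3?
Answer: -147/8 ≈ -18.375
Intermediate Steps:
j(J) = 1/(2*J)
b = -2 (b = -6*(2 - sqrt(4)) - 2 = -6*(2 - 1*2) - 2 = -6*(2 - 2) - 2 = -6*0 - 2 = 0 - 2 = -2)
T(H)*(b + j(-12)) = (-3)**2*(-2 + (1/2)/(-12)) = 9*(-2 + (1/2)*(-1/12)) = 9*(-2 - 1/24) = 9*(-49/24) = -147/8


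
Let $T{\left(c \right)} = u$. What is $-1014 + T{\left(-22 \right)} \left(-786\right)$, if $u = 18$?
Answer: $-15162$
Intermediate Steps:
$T{\left(c \right)} = 18$
$-1014 + T{\left(-22 \right)} \left(-786\right) = -1014 + 18 \left(-786\right) = -1014 - 14148 = -15162$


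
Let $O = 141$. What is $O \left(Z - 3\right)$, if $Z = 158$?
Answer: $21855$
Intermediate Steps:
$O \left(Z - 3\right) = 141 \left(158 - 3\right) = 141 \cdot 155 = 21855$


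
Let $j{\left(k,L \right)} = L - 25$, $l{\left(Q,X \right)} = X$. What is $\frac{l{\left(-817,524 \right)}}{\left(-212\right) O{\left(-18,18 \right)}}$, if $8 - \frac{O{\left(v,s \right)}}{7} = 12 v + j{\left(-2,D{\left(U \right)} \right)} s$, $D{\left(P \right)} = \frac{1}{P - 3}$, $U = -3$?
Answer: $- \frac{131}{251167} \approx -0.00052156$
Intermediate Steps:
$D{\left(P \right)} = \frac{1}{-3 + P}$
$j{\left(k,L \right)} = -25 + L$ ($j{\left(k,L \right)} = L - 25 = -25 + L$)
$O{\left(v,s \right)} = 56 - 84 v + \frac{1057 s}{6}$ ($O{\left(v,s \right)} = 56 - 7 \left(12 v + \left(-25 + \frac{1}{-3 - 3}\right) s\right) = 56 - 7 \left(12 v + \left(-25 + \frac{1}{-6}\right) s\right) = 56 - 7 \left(12 v + \left(-25 - \frac{1}{6}\right) s\right) = 56 - 7 \left(12 v - \frac{151 s}{6}\right) = 56 + \left(- 84 v + \frac{1057 s}{6}\right) = 56 - 84 v + \frac{1057 s}{6}$)
$\frac{l{\left(-817,524 \right)}}{\left(-212\right) O{\left(-18,18 \right)}} = \frac{524}{\left(-212\right) \left(56 - -1512 + \frac{1057}{6} \cdot 18\right)} = \frac{524}{\left(-212\right) \left(56 + 1512 + 3171\right)} = \frac{524}{\left(-212\right) 4739} = \frac{524}{-1004668} = 524 \left(- \frac{1}{1004668}\right) = - \frac{131}{251167}$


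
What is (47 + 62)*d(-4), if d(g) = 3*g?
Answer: -1308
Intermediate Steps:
(47 + 62)*d(-4) = (47 + 62)*(3*(-4)) = 109*(-12) = -1308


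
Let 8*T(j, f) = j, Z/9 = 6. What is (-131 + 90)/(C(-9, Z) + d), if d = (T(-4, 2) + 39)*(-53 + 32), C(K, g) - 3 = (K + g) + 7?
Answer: 82/1507 ≈ 0.054413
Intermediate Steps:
Z = 54 (Z = 9*6 = 54)
T(j, f) = j/8
C(K, g) = 10 + K + g (C(K, g) = 3 + ((K + g) + 7) = 3 + (7 + K + g) = 10 + K + g)
d = -1617/2 (d = ((⅛)*(-4) + 39)*(-53 + 32) = (-½ + 39)*(-21) = (77/2)*(-21) = -1617/2 ≈ -808.50)
(-131 + 90)/(C(-9, Z) + d) = (-131 + 90)/((10 - 9 + 54) - 1617/2) = -41/(55 - 1617/2) = -41/(-1507/2) = -41*(-2/1507) = 82/1507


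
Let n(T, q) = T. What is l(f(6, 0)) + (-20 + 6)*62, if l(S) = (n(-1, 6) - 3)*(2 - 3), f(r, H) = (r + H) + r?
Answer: -864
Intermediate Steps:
f(r, H) = H + 2*r (f(r, H) = (H + r) + r = H + 2*r)
l(S) = 4 (l(S) = (-1 - 3)*(2 - 3) = -4*(-1) = 4)
l(f(6, 0)) + (-20 + 6)*62 = 4 + (-20 + 6)*62 = 4 - 14*62 = 4 - 868 = -864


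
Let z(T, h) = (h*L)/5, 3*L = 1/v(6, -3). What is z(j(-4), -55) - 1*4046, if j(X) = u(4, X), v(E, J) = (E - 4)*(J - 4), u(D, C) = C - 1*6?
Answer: -169921/42 ≈ -4045.7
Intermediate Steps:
u(D, C) = -6 + C (u(D, C) = C - 6 = -6 + C)
v(E, J) = (-4 + E)*(-4 + J)
j(X) = -6 + X
L = -1/42 (L = 1/(3*(16 - 4*6 - 4*(-3) + 6*(-3))) = 1/(3*(16 - 24 + 12 - 18)) = (1/3)/(-14) = (1/3)*(-1/14) = -1/42 ≈ -0.023810)
z(T, h) = -h/210 (z(T, h) = (h*(-1/42))/5 = -h/42*(1/5) = -h/210)
z(j(-4), -55) - 1*4046 = -1/210*(-55) - 1*4046 = 11/42 - 4046 = -169921/42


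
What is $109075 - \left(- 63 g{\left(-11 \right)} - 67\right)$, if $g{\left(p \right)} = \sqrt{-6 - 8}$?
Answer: $109142 + 63 i \sqrt{14} \approx 1.0914 \cdot 10^{5} + 235.72 i$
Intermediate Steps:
$g{\left(p \right)} = i \sqrt{14}$ ($g{\left(p \right)} = \sqrt{-14} = i \sqrt{14}$)
$109075 - \left(- 63 g{\left(-11 \right)} - 67\right) = 109075 - \left(- 63 i \sqrt{14} - 67\right) = 109075 - \left(-67 - 63 i \sqrt{14}\right) = 109075 + \left(67 + 63 i \sqrt{14}\right) = 109142 + 63 i \sqrt{14}$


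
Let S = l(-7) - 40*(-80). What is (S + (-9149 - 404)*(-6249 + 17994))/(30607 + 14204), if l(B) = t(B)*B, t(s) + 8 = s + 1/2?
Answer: -74797789/29874 ≈ -2503.8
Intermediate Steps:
t(s) = -15/2 + s (t(s) = -8 + (s + 1/2) = -8 + (s + ½) = -8 + (½ + s) = -15/2 + s)
l(B) = B*(-15/2 + B) (l(B) = (-15/2 + B)*B = B*(-15/2 + B))
S = 6603/2 (S = (½)*(-7)*(-15 + 2*(-7)) - 40*(-80) = (½)*(-7)*(-15 - 14) + 3200 = (½)*(-7)*(-29) + 3200 = 203/2 + 3200 = 6603/2 ≈ 3301.5)
(S + (-9149 - 404)*(-6249 + 17994))/(30607 + 14204) = (6603/2 + (-9149 - 404)*(-6249 + 17994))/(30607 + 14204) = (6603/2 - 9553*11745)/44811 = (6603/2 - 112199985)*(1/44811) = -224393367/2*1/44811 = -74797789/29874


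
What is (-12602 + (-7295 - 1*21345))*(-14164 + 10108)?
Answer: 167277552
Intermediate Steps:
(-12602 + (-7295 - 1*21345))*(-14164 + 10108) = (-12602 + (-7295 - 21345))*(-4056) = (-12602 - 28640)*(-4056) = -41242*(-4056) = 167277552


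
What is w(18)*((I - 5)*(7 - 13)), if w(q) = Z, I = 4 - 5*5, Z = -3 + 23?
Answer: 3120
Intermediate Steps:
Z = 20
I = -21 (I = 4 - 25 = -21)
w(q) = 20
w(18)*((I - 5)*(7 - 13)) = 20*((-21 - 5)*(7 - 13)) = 20*(-26*(-6)) = 20*156 = 3120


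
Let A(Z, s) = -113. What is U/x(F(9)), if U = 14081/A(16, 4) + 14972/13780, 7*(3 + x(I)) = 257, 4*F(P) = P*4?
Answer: -168301301/45935630 ≈ -3.6638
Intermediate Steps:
F(P) = P (F(P) = (P*4)/4 = (4*P)/4 = P)
x(I) = 236/7 (x(I) = -3 + (1/7)*257 = -3 + 257/7 = 236/7)
U = -48086086/389285 (U = 14081/(-113) + 14972/13780 = 14081*(-1/113) + 14972*(1/13780) = -14081/113 + 3743/3445 = -48086086/389285 ≈ -123.52)
U/x(F(9)) = -48086086/(389285*236/7) = -48086086/389285*7/236 = -168301301/45935630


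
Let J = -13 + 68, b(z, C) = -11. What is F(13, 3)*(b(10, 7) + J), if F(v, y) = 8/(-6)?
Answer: -176/3 ≈ -58.667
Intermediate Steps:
F(v, y) = -4/3 (F(v, y) = 8*(-⅙) = -4/3)
J = 55
F(13, 3)*(b(10, 7) + J) = -4*(-11 + 55)/3 = -4/3*44 = -176/3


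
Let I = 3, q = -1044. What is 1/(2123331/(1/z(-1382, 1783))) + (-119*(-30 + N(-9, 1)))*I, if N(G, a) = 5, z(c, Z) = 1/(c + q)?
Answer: 18950726749/2123331 ≈ 8925.0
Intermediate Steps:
z(c, Z) = 1/(-1044 + c) (z(c, Z) = 1/(c - 1044) = 1/(-1044 + c))
1/(2123331/(1/z(-1382, 1783))) + (-119*(-30 + N(-9, 1)))*I = 1/(2123331/(1/(1/(-1044 - 1382)))) - 119*(-30 + 5)*3 = 1/(2123331/(1/(1/(-2426)))) - 119*(-25)*3 = 1/(2123331/(1/(-1/2426))) + 2975*3 = 1/(2123331/(-2426)) + 8925 = 1/(2123331*(-1/2426)) + 8925 = 1/(-2123331/2426) + 8925 = -2426/2123331 + 8925 = 18950726749/2123331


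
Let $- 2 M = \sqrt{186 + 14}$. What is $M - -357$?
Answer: $357 - 5 \sqrt{2} \approx 349.93$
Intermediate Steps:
$M = - 5 \sqrt{2}$ ($M = - \frac{\sqrt{186 + 14}}{2} = - \frac{\sqrt{200}}{2} = - \frac{10 \sqrt{2}}{2} = - 5 \sqrt{2} \approx -7.0711$)
$M - -357 = - 5 \sqrt{2} - -357 = - 5 \sqrt{2} + 357 = 357 - 5 \sqrt{2}$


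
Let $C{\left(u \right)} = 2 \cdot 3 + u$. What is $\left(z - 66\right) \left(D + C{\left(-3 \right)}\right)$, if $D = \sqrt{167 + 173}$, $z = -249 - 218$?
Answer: $-1599 - 1066 \sqrt{85} \approx -11427.0$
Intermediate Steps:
$z = -467$
$D = 2 \sqrt{85}$ ($D = \sqrt{340} = 2 \sqrt{85} \approx 18.439$)
$C{\left(u \right)} = 6 + u$
$\left(z - 66\right) \left(D + C{\left(-3 \right)}\right) = \left(-467 - 66\right) \left(2 \sqrt{85} + \left(6 - 3\right)\right) = - 533 \left(2 \sqrt{85} + 3\right) = - 533 \left(3 + 2 \sqrt{85}\right) = -1599 - 1066 \sqrt{85}$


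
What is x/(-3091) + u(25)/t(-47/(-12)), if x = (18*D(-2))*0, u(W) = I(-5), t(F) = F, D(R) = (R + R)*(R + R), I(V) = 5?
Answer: 60/47 ≈ 1.2766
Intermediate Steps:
D(R) = 4*R² (D(R) = (2*R)*(2*R) = 4*R²)
u(W) = 5
x = 0 (x = (18*(4*(-2)²))*0 = (18*(4*4))*0 = (18*16)*0 = 288*0 = 0)
x/(-3091) + u(25)/t(-47/(-12)) = 0/(-3091) + 5/((-47/(-12))) = 0*(-1/3091) + 5/((-47*(-1/12))) = 0 + 5/(47/12) = 0 + 5*(12/47) = 0 + 60/47 = 60/47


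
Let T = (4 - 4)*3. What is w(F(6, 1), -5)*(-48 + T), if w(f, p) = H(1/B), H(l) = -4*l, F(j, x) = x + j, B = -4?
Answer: -48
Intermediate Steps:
F(j, x) = j + x
w(f, p) = 1 (w(f, p) = -4/(-4) = -4*(-1/4) = 1)
T = 0 (T = 0*3 = 0)
w(F(6, 1), -5)*(-48 + T) = 1*(-48 + 0) = 1*(-48) = -48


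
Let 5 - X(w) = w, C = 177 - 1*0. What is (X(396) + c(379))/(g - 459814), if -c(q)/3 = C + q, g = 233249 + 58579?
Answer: 29/2366 ≈ 0.012257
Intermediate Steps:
C = 177 (C = 177 + 0 = 177)
g = 291828
X(w) = 5 - w
c(q) = -531 - 3*q (c(q) = -3*(177 + q) = -531 - 3*q)
(X(396) + c(379))/(g - 459814) = ((5 - 1*396) + (-531 - 3*379))/(291828 - 459814) = ((5 - 396) + (-531 - 1137))/(-167986) = (-391 - 1668)*(-1/167986) = -2059*(-1/167986) = 29/2366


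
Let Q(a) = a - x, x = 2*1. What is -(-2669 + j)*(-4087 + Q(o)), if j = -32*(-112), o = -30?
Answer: 3768885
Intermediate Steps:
x = 2
j = 3584
Q(a) = -2 + a (Q(a) = a - 1*2 = a - 2 = -2 + a)
-(-2669 + j)*(-4087 + Q(o)) = -(-2669 + 3584)*(-4087 + (-2 - 30)) = -915*(-4087 - 32) = -915*(-4119) = -1*(-3768885) = 3768885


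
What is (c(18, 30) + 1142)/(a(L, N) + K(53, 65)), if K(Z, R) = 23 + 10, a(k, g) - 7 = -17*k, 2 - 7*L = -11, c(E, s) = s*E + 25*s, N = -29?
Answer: 17024/59 ≈ 288.54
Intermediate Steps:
c(E, s) = 25*s + E*s (c(E, s) = E*s + 25*s = 25*s + E*s)
L = 13/7 (L = 2/7 - ⅐*(-11) = 2/7 + 11/7 = 13/7 ≈ 1.8571)
a(k, g) = 7 - 17*k
K(Z, R) = 33
(c(18, 30) + 1142)/(a(L, N) + K(53, 65)) = (30*(25 + 18) + 1142)/((7 - 17*13/7) + 33) = (30*43 + 1142)/((7 - 221/7) + 33) = (1290 + 1142)/(-172/7 + 33) = 2432/(59/7) = 2432*(7/59) = 17024/59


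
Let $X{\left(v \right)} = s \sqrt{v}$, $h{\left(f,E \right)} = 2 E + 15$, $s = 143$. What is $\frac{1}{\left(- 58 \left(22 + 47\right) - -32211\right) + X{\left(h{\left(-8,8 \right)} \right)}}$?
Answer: $\frac{28209}{795113762} - \frac{143 \sqrt{31}}{795113762} \approx 3.4477 \cdot 10^{-5}$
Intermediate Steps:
$h{\left(f,E \right)} = 15 + 2 E$
$X{\left(v \right)} = 143 \sqrt{v}$
$\frac{1}{\left(- 58 \left(22 + 47\right) - -32211\right) + X{\left(h{\left(-8,8 \right)} \right)}} = \frac{1}{\left(- 58 \left(22 + 47\right) - -32211\right) + 143 \sqrt{15 + 2 \cdot 8}} = \frac{1}{\left(\left(-58\right) 69 + 32211\right) + 143 \sqrt{15 + 16}} = \frac{1}{\left(-4002 + 32211\right) + 143 \sqrt{31}} = \frac{1}{28209 + 143 \sqrt{31}}$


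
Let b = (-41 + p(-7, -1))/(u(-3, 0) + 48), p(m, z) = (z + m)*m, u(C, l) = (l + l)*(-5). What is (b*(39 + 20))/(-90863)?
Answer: -295/1453808 ≈ -0.00020292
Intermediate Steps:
u(C, l) = -10*l (u(C, l) = (2*l)*(-5) = -10*l)
p(m, z) = m*(m + z) (p(m, z) = (m + z)*m = m*(m + z))
b = 5/16 (b = (-41 - 7*(-7 - 1))/(-10*0 + 48) = (-41 - 7*(-8))/(0 + 48) = (-41 + 56)/48 = 15*(1/48) = 5/16 ≈ 0.31250)
(b*(39 + 20))/(-90863) = (5*(39 + 20)/16)/(-90863) = ((5/16)*59)*(-1/90863) = (295/16)*(-1/90863) = -295/1453808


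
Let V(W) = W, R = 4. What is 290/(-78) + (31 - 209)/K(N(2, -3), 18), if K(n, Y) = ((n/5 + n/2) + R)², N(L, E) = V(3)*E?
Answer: -770905/20631 ≈ -37.366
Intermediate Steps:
N(L, E) = 3*E
K(n, Y) = (4 + 7*n/10)² (K(n, Y) = ((n/5 + n/2) + 4)² = (7*n/10 + 4)² = (4 + 7*n/10)²)
290/(-78) + (31 - 209)/K(N(2, -3), 18) = 290/(-78) + (31 - 209)/(((40 + 7*(3*(-3)))²/100)) = 290*(-1/78) - 178*100/(40 + 7*(-9))² = -145/39 - 178*100/(40 - 63)² = -145/39 - 178/((1/100)*(-23)²) = -145/39 - 178/((1/100)*529) = -145/39 - 178/529/100 = -145/39 - 178*100/529 = -145/39 - 17800/529 = -770905/20631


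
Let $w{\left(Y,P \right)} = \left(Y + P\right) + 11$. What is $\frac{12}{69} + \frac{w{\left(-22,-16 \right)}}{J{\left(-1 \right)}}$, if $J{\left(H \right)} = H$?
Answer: $\frac{625}{23} \approx 27.174$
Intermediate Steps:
$w{\left(Y,P \right)} = 11 + P + Y$ ($w{\left(Y,P \right)} = \left(P + Y\right) + 11 = 11 + P + Y$)
$\frac{12}{69} + \frac{w{\left(-22,-16 \right)}}{J{\left(-1 \right)}} = \frac{12}{69} + \frac{11 - 16 - 22}{-1} = 12 \cdot \frac{1}{69} - -27 = \frac{4}{23} + 27 = \frac{625}{23}$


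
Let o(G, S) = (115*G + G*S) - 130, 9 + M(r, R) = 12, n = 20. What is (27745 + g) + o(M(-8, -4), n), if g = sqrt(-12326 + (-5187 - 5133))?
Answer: 28020 + 13*I*sqrt(134) ≈ 28020.0 + 150.49*I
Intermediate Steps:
M(r, R) = 3 (M(r, R) = -9 + 12 = 3)
g = 13*I*sqrt(134) (g = sqrt(-12326 - 10320) = sqrt(-22646) = 13*I*sqrt(134) ≈ 150.49*I)
o(G, S) = -130 + 115*G + G*S
(27745 + g) + o(M(-8, -4), n) = (27745 + 13*I*sqrt(134)) + (-130 + 115*3 + 3*20) = (27745 + 13*I*sqrt(134)) + (-130 + 345 + 60) = (27745 + 13*I*sqrt(134)) + 275 = 28020 + 13*I*sqrt(134)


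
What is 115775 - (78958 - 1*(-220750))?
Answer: -183933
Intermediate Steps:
115775 - (78958 - 1*(-220750)) = 115775 - (78958 + 220750) = 115775 - 1*299708 = 115775 - 299708 = -183933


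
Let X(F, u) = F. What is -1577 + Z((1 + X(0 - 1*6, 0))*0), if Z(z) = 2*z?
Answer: -1577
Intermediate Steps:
-1577 + Z((1 + X(0 - 1*6, 0))*0) = -1577 + 2*((1 + (0 - 1*6))*0) = -1577 + 2*((1 + (0 - 6))*0) = -1577 + 2*((1 - 6)*0) = -1577 + 2*(-5*0) = -1577 + 2*0 = -1577 + 0 = -1577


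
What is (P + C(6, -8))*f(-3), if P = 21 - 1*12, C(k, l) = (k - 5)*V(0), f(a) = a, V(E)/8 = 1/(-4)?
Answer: -21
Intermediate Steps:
V(E) = -2 (V(E) = 8/(-4) = 8*(-¼) = -2)
C(k, l) = 10 - 2*k (C(k, l) = (k - 5)*(-2) = (-5 + k)*(-2) = 10 - 2*k)
P = 9 (P = 21 - 12 = 9)
(P + C(6, -8))*f(-3) = (9 + (10 - 2*6))*(-3) = (9 + (10 - 12))*(-3) = (9 - 2)*(-3) = 7*(-3) = -21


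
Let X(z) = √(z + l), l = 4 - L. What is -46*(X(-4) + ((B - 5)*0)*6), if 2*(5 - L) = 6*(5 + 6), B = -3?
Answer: -92*√7 ≈ -243.41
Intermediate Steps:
L = -28 (L = 5 - 3*(5 + 6) = 5 - 3*11 = 5 - ½*66 = 5 - 33 = -28)
l = 32 (l = 4 - 1*(-28) = 4 + 28 = 32)
X(z) = √(32 + z) (X(z) = √(z + 32) = √(32 + z))
-46*(X(-4) + ((B - 5)*0)*6) = -46*(√(32 - 4) + ((-3 - 5)*0)*6) = -46*(√28 - 8*0*6) = -46*(2*√7 + 0*6) = -46*(2*√7 + 0) = -92*√7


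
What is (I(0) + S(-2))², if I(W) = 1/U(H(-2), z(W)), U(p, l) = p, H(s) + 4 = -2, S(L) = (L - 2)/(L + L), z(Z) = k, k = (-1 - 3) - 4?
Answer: 25/36 ≈ 0.69444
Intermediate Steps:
k = -8 (k = -4 - 4 = -8)
z(Z) = -8
S(L) = (-2 + L)/(2*L) (S(L) = (-2 + L)/((2*L)) = (-2 + L)*(1/(2*L)) = (-2 + L)/(2*L))
H(s) = -6 (H(s) = -4 - 2 = -6)
I(W) = -⅙ (I(W) = 1/(-6) = -⅙)
(I(0) + S(-2))² = (-⅙ + (½)*(-2 - 2)/(-2))² = (-⅙ + (½)*(-½)*(-4))² = (-⅙ + 1)² = (⅚)² = 25/36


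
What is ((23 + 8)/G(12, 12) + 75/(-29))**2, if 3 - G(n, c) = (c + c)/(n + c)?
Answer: 561001/3364 ≈ 166.77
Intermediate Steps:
G(n, c) = 3 - 2*c/(c + n) (G(n, c) = 3 - (c + c)/(n + c) = 3 - 2*c/(c + n))
((23 + 8)/G(12, 12) + 75/(-29))**2 = ((23 + 8)/(((12 + 3*12)/(12 + 12))) + 75/(-29))**2 = (31/(((12 + 36)/24)) + 75*(-1/29))**2 = (31/(((1/24)*48)) - 75/29)**2 = (31/2 - 75/29)**2 = (749/58)**2 = 561001/3364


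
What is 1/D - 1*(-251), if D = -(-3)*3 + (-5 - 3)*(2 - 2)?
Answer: 2260/9 ≈ 251.11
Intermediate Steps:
D = 9 (D = -3*(-3) - 8*0 = 9 + 0 = 9)
1/D - 1*(-251) = 1/9 - 1*(-251) = ⅑ + 251 = 2260/9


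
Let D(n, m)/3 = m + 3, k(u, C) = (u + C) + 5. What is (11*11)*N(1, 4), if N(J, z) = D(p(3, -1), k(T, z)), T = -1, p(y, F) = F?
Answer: 3993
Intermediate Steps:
k(u, C) = 5 + C + u (k(u, C) = (C + u) + 5 = 5 + C + u)
D(n, m) = 9 + 3*m (D(n, m) = 3*(m + 3) = 3*(3 + m) = 9 + 3*m)
N(J, z) = 21 + 3*z (N(J, z) = 9 + 3*(5 + z - 1) = 9 + 3*(4 + z) = 9 + (12 + 3*z) = 21 + 3*z)
(11*11)*N(1, 4) = (11*11)*(21 + 3*4) = 121*(21 + 12) = 121*33 = 3993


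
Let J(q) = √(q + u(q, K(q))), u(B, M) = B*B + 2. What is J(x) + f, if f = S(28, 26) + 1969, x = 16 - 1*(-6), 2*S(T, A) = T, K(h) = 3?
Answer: 1983 + 2*√127 ≈ 2005.5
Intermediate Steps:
S(T, A) = T/2
u(B, M) = 2 + B² (u(B, M) = B² + 2 = 2 + B²)
x = 22 (x = 16 + 6 = 22)
J(q) = √(2 + q + q²) (J(q) = √(q + (2 + q²)) = √(2 + q + q²))
f = 1983 (f = (½)*28 + 1969 = 14 + 1969 = 1983)
J(x) + f = √(2 + 22 + 22²) + 1983 = √(2 + 22 + 484) + 1983 = √508 + 1983 = 2*√127 + 1983 = 1983 + 2*√127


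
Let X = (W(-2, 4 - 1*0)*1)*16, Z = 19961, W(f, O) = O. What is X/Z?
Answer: 64/19961 ≈ 0.0032063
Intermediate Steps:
X = 64 (X = ((4 - 1*0)*1)*16 = ((4 + 0)*1)*16 = (4*1)*16 = 4*16 = 64)
X/Z = 64/19961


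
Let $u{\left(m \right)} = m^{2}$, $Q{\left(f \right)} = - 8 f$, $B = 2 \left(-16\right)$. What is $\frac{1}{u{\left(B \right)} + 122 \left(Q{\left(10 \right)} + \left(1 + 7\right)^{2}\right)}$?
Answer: $- \frac{1}{928} \approx -0.0010776$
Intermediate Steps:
$B = -32$
$\frac{1}{u{\left(B \right)} + 122 \left(Q{\left(10 \right)} + \left(1 + 7\right)^{2}\right)} = \frac{1}{\left(-32\right)^{2} + 122 \left(\left(-8\right) 10 + \left(1 + 7\right)^{2}\right)} = \frac{1}{1024 + 122 \left(-80 + 8^{2}\right)} = \frac{1}{1024 + 122 \left(-80 + 64\right)} = \frac{1}{1024 + 122 \left(-16\right)} = \frac{1}{1024 - 1952} = \frac{1}{-928} = - \frac{1}{928}$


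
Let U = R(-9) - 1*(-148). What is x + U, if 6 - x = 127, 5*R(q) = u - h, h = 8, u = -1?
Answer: 126/5 ≈ 25.200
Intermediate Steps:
R(q) = -9/5 (R(q) = (-1 - 1*8)/5 = (-1 - 8)/5 = (1/5)*(-9) = -9/5)
x = -121 (x = 6 - 1*127 = 6 - 127 = -121)
U = 731/5 (U = -9/5 - 1*(-148) = -9/5 + 148 = 731/5 ≈ 146.20)
x + U = -121 + 731/5 = 126/5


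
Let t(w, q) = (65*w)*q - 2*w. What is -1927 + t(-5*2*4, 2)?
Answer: -7047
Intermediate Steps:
t(w, q) = -2*w + 65*q*w (t(w, q) = 65*q*w - 2*w = -2*w + 65*q*w)
-1927 + t(-5*2*4, 2) = -1927 + (-5*2*4)*(-2 + 65*2) = -1927 + (-10*4)*(-2 + 130) = -1927 - 40*128 = -1927 - 5120 = -7047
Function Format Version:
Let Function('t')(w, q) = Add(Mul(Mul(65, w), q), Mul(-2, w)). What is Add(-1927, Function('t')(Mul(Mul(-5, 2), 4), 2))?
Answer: -7047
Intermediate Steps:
Function('t')(w, q) = Add(Mul(-2, w), Mul(65, q, w)) (Function('t')(w, q) = Add(Mul(65, q, w), Mul(-2, w)) = Add(Mul(-2, w), Mul(65, q, w)))
Add(-1927, Function('t')(Mul(Mul(-5, 2), 4), 2)) = Add(-1927, Mul(Mul(Mul(-5, 2), 4), Add(-2, Mul(65, 2)))) = Add(-1927, Mul(Mul(-10, 4), Add(-2, 130))) = Add(-1927, Mul(-40, 128)) = Add(-1927, -5120) = -7047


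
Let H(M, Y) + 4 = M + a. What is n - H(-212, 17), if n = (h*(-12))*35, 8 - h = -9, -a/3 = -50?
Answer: -7074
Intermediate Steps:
a = 150 (a = -3*(-50) = 150)
h = 17 (h = 8 - 1*(-9) = 8 + 9 = 17)
H(M, Y) = 146 + M (H(M, Y) = -4 + (M + 150) = -4 + (150 + M) = 146 + M)
n = -7140 (n = (17*(-12))*35 = -204*35 = -7140)
n - H(-212, 17) = -7140 - (146 - 212) = -7140 - 1*(-66) = -7140 + 66 = -7074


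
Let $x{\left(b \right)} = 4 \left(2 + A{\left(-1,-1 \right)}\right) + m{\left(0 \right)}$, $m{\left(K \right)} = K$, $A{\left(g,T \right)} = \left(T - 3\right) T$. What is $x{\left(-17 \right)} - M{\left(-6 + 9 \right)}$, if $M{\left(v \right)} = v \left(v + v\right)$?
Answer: $6$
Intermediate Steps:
$A{\left(g,T \right)} = T \left(-3 + T\right)$ ($A{\left(g,T \right)} = \left(-3 + T\right) T = T \left(-3 + T\right)$)
$M{\left(v \right)} = 2 v^{2}$ ($M{\left(v \right)} = v 2 v = 2 v^{2}$)
$x{\left(b \right)} = 24$ ($x{\left(b \right)} = 4 \left(2 - \left(-3 - 1\right)\right) + 0 = 4 \left(2 - -4\right) + 0 = 4 \left(2 + 4\right) + 0 = 4 \cdot 6 + 0 = 24 + 0 = 24$)
$x{\left(-17 \right)} - M{\left(-6 + 9 \right)} = 24 - 2 \left(-6 + 9\right)^{2} = 24 - 2 \cdot 3^{2} = 24 - 2 \cdot 9 = 24 - 18 = 6$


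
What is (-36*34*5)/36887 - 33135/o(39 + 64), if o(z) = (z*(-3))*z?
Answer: 342489835/391334183 ≈ 0.87519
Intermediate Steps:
o(z) = -3*z² (o(z) = (-3*z)*z = -3*z²)
(-36*34*5)/36887 - 33135/o(39 + 64) = (-36*34*5)/36887 - 33135*(-1/(3*(39 + 64)²)) = -1224*5*(1/36887) - 33135/((-3*103²)) = -6120*1/36887 - 33135/((-3*10609)) = -6120/36887 - 33135/(-31827) = -6120/36887 - 33135*(-1/31827) = -6120/36887 + 11045/10609 = 342489835/391334183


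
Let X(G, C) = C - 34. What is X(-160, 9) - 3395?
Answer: -3420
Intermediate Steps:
X(G, C) = -34 + C
X(-160, 9) - 3395 = (-34 + 9) - 3395 = -25 - 3395 = -3420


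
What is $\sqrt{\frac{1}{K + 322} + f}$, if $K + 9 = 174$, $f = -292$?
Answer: $\frac{i \sqrt{69252861}}{487} \approx 17.088 i$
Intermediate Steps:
$K = 165$ ($K = -9 + 174 = 165$)
$\sqrt{\frac{1}{K + 322} + f} = \sqrt{\frac{1}{165 + 322} - 292} = \sqrt{\frac{1}{487} - 292} = \sqrt{- \frac{142203}{487}} = \frac{i \sqrt{69252861}}{487}$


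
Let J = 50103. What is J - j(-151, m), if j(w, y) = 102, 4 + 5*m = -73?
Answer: 50001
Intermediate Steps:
m = -77/5 (m = -⅘ + (⅕)*(-73) = -⅘ - 73/5 = -77/5 ≈ -15.400)
J - j(-151, m) = 50103 - 1*102 = 50103 - 102 = 50001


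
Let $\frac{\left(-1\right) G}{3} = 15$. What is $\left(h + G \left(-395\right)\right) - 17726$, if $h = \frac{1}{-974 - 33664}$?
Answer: $\frac{1697261}{34638} \approx 49.0$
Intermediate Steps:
$G = -45$ ($G = \left(-3\right) 15 = -45$)
$h = - \frac{1}{34638}$ ($h = \frac{1}{-34638} = - \frac{1}{34638} \approx -2.887 \cdot 10^{-5}$)
$\left(h + G \left(-395\right)\right) - 17726 = \left(- \frac{1}{34638} - -17775\right) - 17726 = \left(- \frac{1}{34638} + 17775\right) - 17726 = \frac{615690449}{34638} - 17726 = \frac{1697261}{34638}$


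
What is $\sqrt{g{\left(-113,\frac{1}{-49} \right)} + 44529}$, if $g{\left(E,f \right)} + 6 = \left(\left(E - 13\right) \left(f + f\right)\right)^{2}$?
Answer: $\frac{3 \sqrt{242547}}{7} \approx 211.07$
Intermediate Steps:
$g{\left(E,f \right)} = -6 + 4 f^{2} \left(-13 + E\right)^{2}$ ($g{\left(E,f \right)} = -6 + \left(\left(E - 13\right) \left(f + f\right)\right)^{2} = -6 + \left(\left(-13 + E\right) 2 f\right)^{2} = -6 + \left(2 f \left(-13 + E\right)\right)^{2} = -6 + 4 f^{2} \left(-13 + E\right)^{2}$)
$\sqrt{g{\left(-113,\frac{1}{-49} \right)} + 44529} = \sqrt{\left(-6 + 4 \left(\frac{1}{-49}\right)^{2} \left(-13 - 113\right)^{2}\right) + 44529} = \sqrt{\left(-6 + 4 \left(- \frac{1}{49}\right)^{2} \left(-126\right)^{2}\right) + 44529} = \sqrt{\left(-6 + 4 \cdot \frac{1}{2401} \cdot 15876\right) + 44529} = \sqrt{\left(-6 + \frac{1296}{49}\right) + 44529} = \sqrt{\frac{1002}{49} + 44529} = \sqrt{\frac{2182923}{49}} = \frac{3 \sqrt{242547}}{7}$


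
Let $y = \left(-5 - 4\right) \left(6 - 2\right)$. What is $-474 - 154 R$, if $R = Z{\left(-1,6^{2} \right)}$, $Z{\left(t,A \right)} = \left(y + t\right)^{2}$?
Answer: $-211300$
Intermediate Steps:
$y = -36$ ($y = \left(-9\right) 4 = -36$)
$Z{\left(t,A \right)} = \left(-36 + t\right)^{2}$
$R = 1369$ ($R = \left(-36 - 1\right)^{2} = \left(-37\right)^{2} = 1369$)
$-474 - 154 R = -474 - 210826 = -211300$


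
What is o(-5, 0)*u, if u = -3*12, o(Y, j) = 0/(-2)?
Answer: 0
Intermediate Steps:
o(Y, j) = 0 (o(Y, j) = 0*(-½) = 0)
u = -36
o(-5, 0)*u = 0*(-36) = 0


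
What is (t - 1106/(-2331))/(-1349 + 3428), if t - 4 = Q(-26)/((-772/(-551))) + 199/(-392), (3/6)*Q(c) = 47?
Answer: 1790183305/52377178392 ≈ 0.034179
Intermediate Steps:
Q(c) = 94 (Q(c) = 2*47 = 94)
t = 5340029/75656 (t = 4 + (94/((-772/(-551))) + 199/(-392)) = 4 + (94/((-772*(-1/551))) + 199*(-1/392)) = 4 + (94/(772/551) - 199/392) = 4 + (94*(551/772) - 199/392) = 4 + (25897/386 - 199/392) = 4 + 5037405/75656 = 5340029/75656 ≈ 70.583)
(t - 1106/(-2331))/(-1349 + 3428) = (5340029/75656 - 1106/(-2331))/(-1349 + 3428) = (5340029/75656 - 1106*(-1/2331))/2079 = (5340029/75656 + 158/333)*(1/2079) = (1790183305/25193448)*(1/2079) = 1790183305/52377178392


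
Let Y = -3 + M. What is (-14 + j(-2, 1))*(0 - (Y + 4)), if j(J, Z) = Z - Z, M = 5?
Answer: 84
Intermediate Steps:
j(J, Z) = 0
Y = 2 (Y = -3 + 5 = 2)
(-14 + j(-2, 1))*(0 - (Y + 4)) = (-14 + 0)*(0 - (2 + 4)) = -14*(0 - 6) = -14*(-6) = 84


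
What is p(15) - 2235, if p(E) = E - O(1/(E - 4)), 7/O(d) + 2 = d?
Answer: -6649/3 ≈ -2216.3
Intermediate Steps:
O(d) = 7/(-2 + d)
p(E) = E - 7/(-2 + 1/(-4 + E)) (p(E) = E - 7/(-2 + 1/(E - 4)) = E - 7/(-2 + 1/(-4 + E)))
p(15) - 2235 = 2*(-14 + 15² - 1*15)/(-9 + 2*15) - 2235 = 2*(-14 + 225 - 15)/(-9 + 30) - 2235 = 2*196/21 - 2235 = 2*(1/21)*196 - 2235 = 56/3 - 2235 = -6649/3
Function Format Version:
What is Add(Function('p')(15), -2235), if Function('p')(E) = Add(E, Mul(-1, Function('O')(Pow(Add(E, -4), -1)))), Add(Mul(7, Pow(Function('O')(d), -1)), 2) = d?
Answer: Rational(-6649, 3) ≈ -2216.3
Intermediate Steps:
Function('O')(d) = Mul(7, Pow(Add(-2, d), -1))
Function('p')(E) = Add(E, Mul(-7, Pow(Add(-2, Pow(Add(-4, E), -1)), -1))) (Function('p')(E) = Add(E, Mul(-1, Mul(7, Pow(Add(-2, Pow(Add(E, -4), -1)), -1)))) = Add(E, Mul(-1, Mul(7, Pow(Add(-2, Pow(Add(-4, E), -1)), -1)))) = Add(E, Mul(-7, Pow(Add(-2, Pow(Add(-4, E), -1)), -1))))
Add(Function('p')(15), -2235) = Add(Mul(2, Pow(Add(-9, Mul(2, 15)), -1), Add(-14, Pow(15, 2), Mul(-1, 15))), -2235) = Add(Mul(2, Pow(Add(-9, 30), -1), Add(-14, 225, -15)), -2235) = Add(Mul(2, Pow(21, -1), 196), -2235) = Add(Mul(2, Rational(1, 21), 196), -2235) = Add(Rational(56, 3), -2235) = Rational(-6649, 3)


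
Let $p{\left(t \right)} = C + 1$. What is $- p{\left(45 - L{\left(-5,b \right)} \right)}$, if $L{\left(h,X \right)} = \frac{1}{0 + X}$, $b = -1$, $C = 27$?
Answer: $-28$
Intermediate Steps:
$L{\left(h,X \right)} = \frac{1}{X}$
$p{\left(t \right)} = 28$ ($p{\left(t \right)} = 27 + 1 = 28$)
$- p{\left(45 - L{\left(-5,b \right)} \right)} = \left(-1\right) 28 = -28$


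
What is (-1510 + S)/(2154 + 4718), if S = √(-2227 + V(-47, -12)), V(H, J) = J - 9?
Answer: -755/3436 + I*√562/3436 ≈ -0.21973 + 0.0068995*I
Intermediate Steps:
V(H, J) = -9 + J
S = 2*I*√562 (S = √(-2227 + (-9 - 12)) = √(-2227 - 21) = √(-2248) = 2*I*√562 ≈ 47.413*I)
(-1510 + S)/(2154 + 4718) = (-1510 + 2*I*√562)/(2154 + 4718) = (-1510 + 2*I*√562)/6872 = (-1510 + 2*I*√562)*(1/6872) = -755/3436 + I*√562/3436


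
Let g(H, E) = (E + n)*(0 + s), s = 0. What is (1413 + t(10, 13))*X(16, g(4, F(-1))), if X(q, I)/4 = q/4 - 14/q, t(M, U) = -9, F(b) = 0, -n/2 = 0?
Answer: 17550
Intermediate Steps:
n = 0 (n = -2*0 = 0)
g(H, E) = 0 (g(H, E) = (E + 0)*(0 + 0) = E*0 = 0)
X(q, I) = q - 56/q (X(q, I) = 4*(q/4 - 14/q) = 4*(-14/q + q/4) = q - 56/q)
(1413 + t(10, 13))*X(16, g(4, F(-1))) = (1413 - 9)*(16 - 56/16) = 1404*(16 - 56*1/16) = 1404*(16 - 7/2) = 1404*(25/2) = 17550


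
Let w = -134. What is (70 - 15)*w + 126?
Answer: -7244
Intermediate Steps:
(70 - 15)*w + 126 = (70 - 15)*(-134) + 126 = 55*(-134) + 126 = -7370 + 126 = -7244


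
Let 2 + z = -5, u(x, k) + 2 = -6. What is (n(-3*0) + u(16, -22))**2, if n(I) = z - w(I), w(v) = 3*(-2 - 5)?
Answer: 36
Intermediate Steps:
u(x, k) = -8 (u(x, k) = -2 - 6 = -8)
z = -7 (z = -2 - 5 = -7)
w(v) = -21 (w(v) = 3*(-7) = -21)
n(I) = 14 (n(I) = -7 - 1*(-21) = -7 + 21 = 14)
(n(-3*0) + u(16, -22))**2 = (14 - 8)**2 = 6**2 = 36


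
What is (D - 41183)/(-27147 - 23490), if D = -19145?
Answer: 60328/50637 ≈ 1.1914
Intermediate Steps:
(D - 41183)/(-27147 - 23490) = (-19145 - 41183)/(-27147 - 23490) = -60328/(-50637) = -60328*(-1/50637) = 60328/50637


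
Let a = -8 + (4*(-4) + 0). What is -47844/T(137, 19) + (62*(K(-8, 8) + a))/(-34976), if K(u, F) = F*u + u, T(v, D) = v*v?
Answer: -48802458/20514517 ≈ -2.3789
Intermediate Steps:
T(v, D) = v²
a = -24 (a = -8 + (-16 + 0) = -8 - 16 = -24)
K(u, F) = u + F*u
-47844/T(137, 19) + (62*(K(-8, 8) + a))/(-34976) = -47844/(137²) + (62*(-8*(1 + 8) - 24))/(-34976) = -47844/18769 + (62*(-8*9 - 24))*(-1/34976) = -47844*1/18769 + (62*(-72 - 24))*(-1/34976) = -47844/18769 + (62*(-96))*(-1/34976) = -47844/18769 - 5952*(-1/34976) = -47844/18769 + 186/1093 = -48802458/20514517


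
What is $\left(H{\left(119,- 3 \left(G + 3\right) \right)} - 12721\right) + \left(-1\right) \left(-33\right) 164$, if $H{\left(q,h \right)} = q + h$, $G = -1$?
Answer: $-7196$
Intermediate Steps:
$H{\left(q,h \right)} = h + q$
$\left(H{\left(119,- 3 \left(G + 3\right) \right)} - 12721\right) + \left(-1\right) \left(-33\right) 164 = \left(\left(- 3 \left(-1 + 3\right) + 119\right) - 12721\right) + \left(-1\right) \left(-33\right) 164 = \left(\left(\left(-3\right) 2 + 119\right) - 12721\right) + 33 \cdot 164 = \left(\left(-6 + 119\right) - 12721\right) + 5412 = \left(113 - 12721\right) + 5412 = -12608 + 5412 = -7196$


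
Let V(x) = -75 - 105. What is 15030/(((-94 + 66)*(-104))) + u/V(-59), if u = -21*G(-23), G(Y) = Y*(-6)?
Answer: 154783/7280 ≈ 21.261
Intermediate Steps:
G(Y) = -6*Y
V(x) = -180
u = -2898 (u = -(-126)*(-23) = -21*138 = -2898)
15030/(((-94 + 66)*(-104))) + u/V(-59) = 15030/(((-94 + 66)*(-104))) - 2898/(-180) = 15030/((-28*(-104))) - 2898*(-1/180) = 15030/2912 + 161/10 = 15030*(1/2912) + 161/10 = 7515/1456 + 161/10 = 154783/7280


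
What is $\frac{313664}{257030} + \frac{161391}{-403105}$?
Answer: $\frac{8495719799}{10361007815} \approx 0.81997$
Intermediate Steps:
$\frac{313664}{257030} + \frac{161391}{-403105} = 313664 \cdot \frac{1}{257030} + 161391 \left(- \frac{1}{403105}\right) = \frac{156832}{128515} - \frac{161391}{403105} = \frac{8495719799}{10361007815}$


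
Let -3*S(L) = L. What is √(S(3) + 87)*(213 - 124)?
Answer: 89*√86 ≈ 825.35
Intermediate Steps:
S(L) = -L/3
√(S(3) + 87)*(213 - 124) = √(-⅓*3 + 87)*(213 - 124) = √(-1 + 87)*89 = √86*89 = 89*√86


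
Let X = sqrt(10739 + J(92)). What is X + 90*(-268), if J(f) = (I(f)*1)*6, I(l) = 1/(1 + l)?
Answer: -24120 + sqrt(10320241)/31 ≈ -24016.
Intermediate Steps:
J(f) = 6/(1 + f) (J(f) = (1/(1 + f))*6 = 6/(1 + f))
X = sqrt(10320241)/31 (X = sqrt(10739 + 6/(1 + 92)) = sqrt(10739 + 6/93) = sqrt(10739 + 6*(1/93)) = sqrt(10739 + 2/31) = sqrt(332911/31) = sqrt(10320241)/31 ≈ 103.63)
X + 90*(-268) = sqrt(10320241)/31 + 90*(-268) = sqrt(10320241)/31 - 24120 = -24120 + sqrt(10320241)/31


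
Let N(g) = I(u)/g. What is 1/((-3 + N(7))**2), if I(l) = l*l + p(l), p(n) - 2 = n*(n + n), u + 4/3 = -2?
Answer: 441/1849 ≈ 0.23851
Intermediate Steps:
u = -10/3 (u = -4/3 - 2 = -10/3 ≈ -3.3333)
p(n) = 2 + 2*n**2 (p(n) = 2 + n*(n + n) = 2 + n*(2*n) = 2 + 2*n**2)
I(l) = 2 + 3*l**2 (I(l) = l*l + (2 + 2*l**2) = l**2 + (2 + 2*l**2) = 2 + 3*l**2)
N(g) = 106/(3*g) (N(g) = (2 + 3*(-10/3)**2)/g = (2 + 3*(100/9))/g = (2 + 100/3)/g = 106/(3*g))
1/((-3 + N(7))**2) = 1/((-3 + (106/3)/7)**2) = 1/((-3 + (106/3)*(1/7))**2) = 1/((-3 + 106/21)**2) = 1/((43/21)**2) = 1/(1849/441) = 441/1849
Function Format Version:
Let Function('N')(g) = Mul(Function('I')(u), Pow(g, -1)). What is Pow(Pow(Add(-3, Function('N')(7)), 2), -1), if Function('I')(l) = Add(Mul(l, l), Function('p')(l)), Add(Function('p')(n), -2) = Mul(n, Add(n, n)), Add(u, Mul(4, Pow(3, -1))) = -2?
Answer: Rational(441, 1849) ≈ 0.23851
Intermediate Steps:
u = Rational(-10, 3) (u = Add(Rational(-4, 3), -2) = Rational(-10, 3) ≈ -3.3333)
Function('p')(n) = Add(2, Mul(2, Pow(n, 2))) (Function('p')(n) = Add(2, Mul(n, Add(n, n))) = Add(2, Mul(n, Mul(2, n))) = Add(2, Mul(2, Pow(n, 2))))
Function('I')(l) = Add(2, Mul(3, Pow(l, 2))) (Function('I')(l) = Add(Mul(l, l), Add(2, Mul(2, Pow(l, 2)))) = Add(Pow(l, 2), Add(2, Mul(2, Pow(l, 2)))) = Add(2, Mul(3, Pow(l, 2))))
Function('N')(g) = Mul(Rational(106, 3), Pow(g, -1)) (Function('N')(g) = Mul(Add(2, Mul(3, Pow(Rational(-10, 3), 2))), Pow(g, -1)) = Mul(Add(2, Mul(3, Rational(100, 9))), Pow(g, -1)) = Mul(Add(2, Rational(100, 3)), Pow(g, -1)) = Mul(Rational(106, 3), Pow(g, -1)))
Pow(Pow(Add(-3, Function('N')(7)), 2), -1) = Pow(Pow(Add(-3, Mul(Rational(106, 3), Pow(7, -1))), 2), -1) = Pow(Pow(Add(-3, Mul(Rational(106, 3), Rational(1, 7))), 2), -1) = Pow(Pow(Add(-3, Rational(106, 21)), 2), -1) = Pow(Pow(Rational(43, 21), 2), -1) = Pow(Rational(1849, 441), -1) = Rational(441, 1849)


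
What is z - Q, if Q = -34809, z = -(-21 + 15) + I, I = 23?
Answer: 34838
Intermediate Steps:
z = 29 (z = -(-21 + 15) + 23 = -1*(-6) + 23 = 6 + 23 = 29)
z - Q = 29 - 1*(-34809) = 29 + 34809 = 34838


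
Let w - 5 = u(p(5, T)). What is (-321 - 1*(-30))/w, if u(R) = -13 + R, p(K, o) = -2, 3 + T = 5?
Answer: 291/10 ≈ 29.100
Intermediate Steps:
T = 2 (T = -3 + 5 = 2)
w = -10 (w = 5 + (-13 - 2) = 5 - 15 = -10)
(-321 - 1*(-30))/w = (-321 - 1*(-30))/(-10) = (-321 + 30)*(-⅒) = -291*(-⅒) = 291/10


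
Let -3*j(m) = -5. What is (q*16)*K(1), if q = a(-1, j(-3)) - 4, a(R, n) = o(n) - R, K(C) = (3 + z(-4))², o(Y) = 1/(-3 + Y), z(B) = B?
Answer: -60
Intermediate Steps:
j(m) = 5/3 (j(m) = -⅓*(-5) = 5/3)
K(C) = 1 (K(C) = (3 - 4)² = (-1)² = 1)
a(R, n) = 1/(-3 + n) - R
q = -15/4 (q = (1 - 1*(-1)*(-3 + 5/3))/(-3 + 5/3) - 4 = (1 - 1*(-1)*(-4/3))/(-4/3) - 4 = -3*(1 - 4/3)/4 - 4 = -¾*(-⅓) - 4 = ¼ - 4 = -15/4 ≈ -3.7500)
(q*16)*K(1) = -15/4*16*1 = -60*1 = -60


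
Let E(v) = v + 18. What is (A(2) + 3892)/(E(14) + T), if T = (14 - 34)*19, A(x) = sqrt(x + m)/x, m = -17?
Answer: -973/87 - I*sqrt(15)/696 ≈ -11.184 - 0.0055646*I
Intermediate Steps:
E(v) = 18 + v
A(x) = sqrt(-17 + x)/x (A(x) = sqrt(x - 17)/x = sqrt(-17 + x)/x)
T = -380 (T = -20*19 = -380)
(A(2) + 3892)/(E(14) + T) = (sqrt(-17 + 2)/2 + 3892)/((18 + 14) - 380) = (sqrt(-15)/2 + 3892)/(32 - 380) = ((I*sqrt(15))/2 + 3892)/(-348) = (I*sqrt(15)/2 + 3892)*(-1/348) = (3892 + I*sqrt(15)/2)*(-1/348) = -973/87 - I*sqrt(15)/696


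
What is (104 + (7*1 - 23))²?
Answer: 7744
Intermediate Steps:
(104 + (7*1 - 23))² = (104 + (7 - 23))² = (104 - 16)² = 88² = 7744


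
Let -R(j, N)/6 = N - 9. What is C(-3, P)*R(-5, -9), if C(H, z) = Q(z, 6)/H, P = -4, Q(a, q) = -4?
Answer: 144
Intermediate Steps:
R(j, N) = 54 - 6*N (R(j, N) = -6*(N - 9) = -6*(-9 + N) = 54 - 6*N)
C(H, z) = -4/H
C(-3, P)*R(-5, -9) = (-4/(-3))*(54 - 6*(-9)) = (-4*(-⅓))*(54 + 54) = (4/3)*108 = 144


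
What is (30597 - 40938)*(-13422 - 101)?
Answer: 139841343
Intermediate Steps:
(30597 - 40938)*(-13422 - 101) = -10341*(-13523) = 139841343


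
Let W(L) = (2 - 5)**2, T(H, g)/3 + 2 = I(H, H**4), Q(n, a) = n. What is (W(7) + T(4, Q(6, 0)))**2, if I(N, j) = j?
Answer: 594441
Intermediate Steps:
T(H, g) = -6 + 3*H**4
W(L) = 9 (W(L) = (-3)**2 = 9)
(W(7) + T(4, Q(6, 0)))**2 = (9 + (-6 + 3*4**4))**2 = (9 + (-6 + 3*256))**2 = (9 + (-6 + 768))**2 = (9 + 762)**2 = 771**2 = 594441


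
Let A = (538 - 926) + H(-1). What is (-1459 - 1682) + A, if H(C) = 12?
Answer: -3517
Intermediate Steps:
A = -376 (A = (538 - 926) + 12 = -388 + 12 = -376)
(-1459 - 1682) + A = (-1459 - 1682) - 376 = -3141 - 376 = -3517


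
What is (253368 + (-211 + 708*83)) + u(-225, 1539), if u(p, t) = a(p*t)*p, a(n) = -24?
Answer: 317321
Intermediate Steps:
u(p, t) = -24*p
(253368 + (-211 + 708*83)) + u(-225, 1539) = (253368 + (-211 + 708*83)) - 24*(-225) = (253368 + (-211 + 58764)) + 5400 = (253368 + 58553) + 5400 = 311921 + 5400 = 317321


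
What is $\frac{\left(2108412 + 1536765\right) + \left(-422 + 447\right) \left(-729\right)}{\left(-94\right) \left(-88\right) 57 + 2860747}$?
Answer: $\frac{3626952}{3332251} \approx 1.0884$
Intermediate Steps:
$\frac{\left(2108412 + 1536765\right) + \left(-422 + 447\right) \left(-729\right)}{\left(-94\right) \left(-88\right) 57 + 2860747} = \frac{3645177 + 25 \left(-729\right)}{8272 \cdot 57 + 2860747} = \frac{3645177 - 18225}{471504 + 2860747} = \frac{3626952}{3332251}$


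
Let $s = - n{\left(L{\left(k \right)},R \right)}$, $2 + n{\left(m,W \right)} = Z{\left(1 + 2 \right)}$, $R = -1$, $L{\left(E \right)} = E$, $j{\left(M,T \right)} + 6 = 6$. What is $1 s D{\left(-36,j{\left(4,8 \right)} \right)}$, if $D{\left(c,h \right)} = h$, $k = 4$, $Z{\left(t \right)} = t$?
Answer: $0$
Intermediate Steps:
$j{\left(M,T \right)} = 0$ ($j{\left(M,T \right)} = -6 + 6 = 0$)
$n{\left(m,W \right)} = 1$ ($n{\left(m,W \right)} = -2 + \left(1 + 2\right) = -2 + 3 = 1$)
$s = -1$ ($s = \left(-1\right) 1 = -1$)
$1 s D{\left(-36,j{\left(4,8 \right)} \right)} = 1 \left(-1\right) 0 = \left(-1\right) 0 = 0$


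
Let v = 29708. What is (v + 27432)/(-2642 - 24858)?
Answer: -2857/1375 ≈ -2.0778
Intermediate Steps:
(v + 27432)/(-2642 - 24858) = (29708 + 27432)/(-2642 - 24858) = 57140/(-27500) = 57140*(-1/27500) = -2857/1375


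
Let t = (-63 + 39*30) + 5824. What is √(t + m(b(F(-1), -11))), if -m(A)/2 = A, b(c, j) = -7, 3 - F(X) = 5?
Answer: √6945 ≈ 83.337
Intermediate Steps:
F(X) = -2 (F(X) = 3 - 1*5 = 3 - 5 = -2)
m(A) = -2*A
t = 6931 (t = (-63 + 1170) + 5824 = 1107 + 5824 = 6931)
√(t + m(b(F(-1), -11))) = √(6931 - 2*(-7)) = √(6931 + 14) = √6945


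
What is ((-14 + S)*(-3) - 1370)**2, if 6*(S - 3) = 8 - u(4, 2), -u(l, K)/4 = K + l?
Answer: 1830609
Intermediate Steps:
u(l, K) = -4*K - 4*l (u(l, K) = -4*(K + l) = -4*K - 4*l)
S = 25/3 (S = 3 + (8 - (-4*2 - 4*4))/6 = 3 + (8 - (-8 - 16))/6 = 3 + (8 - 1*(-24))/6 = 3 + (8 + 24)/6 = 3 + (1/6)*32 = 3 + 16/3 = 25/3 ≈ 8.3333)
((-14 + S)*(-3) - 1370)**2 = ((-14 + 25/3)*(-3) - 1370)**2 = (-17/3*(-3) - 1370)**2 = (17 - 1370)**2 = (-1353)**2 = 1830609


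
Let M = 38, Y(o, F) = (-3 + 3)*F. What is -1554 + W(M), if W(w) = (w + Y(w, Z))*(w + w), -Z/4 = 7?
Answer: 1334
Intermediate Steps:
Z = -28 (Z = -4*7 = -28)
Y(o, F) = 0 (Y(o, F) = 0*F = 0)
W(w) = 2*w² (W(w) = (w + 0)*(w + w) = w*(2*w) = 2*w²)
-1554 + W(M) = -1554 + 2*38² = -1554 + 2*1444 = -1554 + 2888 = 1334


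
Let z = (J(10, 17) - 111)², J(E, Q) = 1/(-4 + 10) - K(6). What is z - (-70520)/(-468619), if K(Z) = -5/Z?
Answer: 5670219380/468619 ≈ 12100.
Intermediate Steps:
J(E, Q) = 1 (J(E, Q) = 1/(-4 + 10) - (-5)/6 = 1/6 - (-5)/6 = ⅙ - 1*(-⅚) = ⅙ + ⅚ = 1)
z = 12100 (z = (1 - 111)² = (-110)² = 12100)
z - (-70520)/(-468619) = 12100 - (-70520)/(-468619) = 12100 - (-70520)*(-1)/468619 = 12100 - 1*70520/468619 = 12100 - 70520/468619 = 5670219380/468619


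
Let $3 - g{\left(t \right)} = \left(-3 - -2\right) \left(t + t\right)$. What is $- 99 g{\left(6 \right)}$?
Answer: $-1485$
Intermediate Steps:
$g{\left(t \right)} = 3 + 2 t$ ($g{\left(t \right)} = 3 - \left(-3 - -2\right) \left(t + t\right) = 3 - \left(-3 + 2\right) 2 t = 3 - - 2 t = 3 + 2 t$)
$- 99 g{\left(6 \right)} = - 99 \left(3 + 2 \cdot 6\right) = - 99 \left(3 + 12\right) = \left(-99\right) 15 = -1485$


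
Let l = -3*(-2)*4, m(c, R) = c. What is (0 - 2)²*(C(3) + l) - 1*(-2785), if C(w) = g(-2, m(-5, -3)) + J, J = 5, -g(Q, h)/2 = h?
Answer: 2941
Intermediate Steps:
g(Q, h) = -2*h
C(w) = 15 (C(w) = -2*(-5) + 5 = 10 + 5 = 15)
l = 24 (l = 6*4 = 24)
(0 - 2)²*(C(3) + l) - 1*(-2785) = (0 - 2)²*(15 + 24) - 1*(-2785) = (-2)²*39 + 2785 = 4*39 + 2785 = 156 + 2785 = 2941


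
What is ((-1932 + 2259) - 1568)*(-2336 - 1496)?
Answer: 4755512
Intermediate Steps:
((-1932 + 2259) - 1568)*(-2336 - 1496) = (327 - 1568)*(-3832) = -1241*(-3832) = 4755512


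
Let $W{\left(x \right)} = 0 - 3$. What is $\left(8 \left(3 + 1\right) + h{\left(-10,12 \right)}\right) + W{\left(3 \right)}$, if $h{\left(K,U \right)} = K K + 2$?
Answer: $131$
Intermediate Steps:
$h{\left(K,U \right)} = 2 + K^{2}$ ($h{\left(K,U \right)} = K^{2} + 2 = 2 + K^{2}$)
$W{\left(x \right)} = -3$ ($W{\left(x \right)} = 0 - 3 = -3$)
$\left(8 \left(3 + 1\right) + h{\left(-10,12 \right)}\right) + W{\left(3 \right)} = \left(8 \left(3 + 1\right) + \left(2 + \left(-10\right)^{2}\right)\right) - 3 = \left(8 \cdot 4 + \left(2 + 100\right)\right) - 3 = \left(32 + 102\right) - 3 = 134 - 3 = 131$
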